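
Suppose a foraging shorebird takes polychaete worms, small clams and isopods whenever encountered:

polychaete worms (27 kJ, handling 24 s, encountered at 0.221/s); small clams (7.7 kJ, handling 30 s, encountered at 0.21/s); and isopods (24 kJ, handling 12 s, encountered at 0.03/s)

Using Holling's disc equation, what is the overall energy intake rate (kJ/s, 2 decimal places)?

0.64 kJ/s

R = (0.221×27 + 0.21×7.7 + 0.03×24) / (1 + 0.221×24 + 0.21×30 + 0.03×12) = 8.304/12.96 = 0.6405 kJ/s.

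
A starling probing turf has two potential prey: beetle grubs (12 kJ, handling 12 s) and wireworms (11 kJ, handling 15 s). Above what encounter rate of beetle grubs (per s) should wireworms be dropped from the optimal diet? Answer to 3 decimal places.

At the threshold, the rate on beetle grubs alone equals the profitability of wireworms: λ·12/(1 + λ·12) = 11/15 = 0.7333.
Rearranging, λ(12 − 0.7333×12) = 0.7333, so λ = 0.7333/3.2 = 0.2292 per s.

0.229 per s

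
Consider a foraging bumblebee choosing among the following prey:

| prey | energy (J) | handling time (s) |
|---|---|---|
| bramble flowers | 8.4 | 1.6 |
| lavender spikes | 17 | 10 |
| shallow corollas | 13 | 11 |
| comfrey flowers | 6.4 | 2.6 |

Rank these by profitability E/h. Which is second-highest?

In descending order of E/h:
bramble flowers: 8.4/1.6 = 5.25 J/s
comfrey flowers: 6.4/2.6 = 2.46 J/s
lavender spikes: 17/10 = 1.7 J/s
shallow corollas: 13/11 = 1.18 J/s

comfrey flowers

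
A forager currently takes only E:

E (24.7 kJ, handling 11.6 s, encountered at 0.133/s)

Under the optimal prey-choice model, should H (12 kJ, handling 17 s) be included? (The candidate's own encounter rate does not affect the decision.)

No

Current rate: (0.133×24.7)/(1 + 0.133×11.6) = 1.292 kJ/s.
Profitability of H: 12/17 = 0.7059 kJ/s.
Since 0.7059 < R, time spent handling H is better spent searching.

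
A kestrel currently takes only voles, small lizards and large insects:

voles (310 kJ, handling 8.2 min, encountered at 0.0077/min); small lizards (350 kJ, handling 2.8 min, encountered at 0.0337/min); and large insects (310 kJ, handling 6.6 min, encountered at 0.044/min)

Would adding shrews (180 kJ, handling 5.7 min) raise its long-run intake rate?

On voles, small lizards and large insects alone, R = ΣλE/(1+Σλh) = 27.82/1.448 = 19.22 kJ/min.
shrews: E/h = 180/5.7 = 31.58 kJ/min.
Since 31.58 > R, including shrews increases the long-run rate.

Yes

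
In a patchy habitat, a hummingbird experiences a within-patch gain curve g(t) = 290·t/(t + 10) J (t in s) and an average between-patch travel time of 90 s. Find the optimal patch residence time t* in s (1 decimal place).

30.0 s

Maximise g(t)/(T+t): set derivative to zero → g'(t)(T+t) = g(t).
g'(t) = 290·10/(t + 10)². Setting 290·10/(t+10)² = 290t/[(t+10)(90+t)] gives 10(90+t) = t(t+10), so t² = 10×90 = 900.
t* = √900 = 30 s.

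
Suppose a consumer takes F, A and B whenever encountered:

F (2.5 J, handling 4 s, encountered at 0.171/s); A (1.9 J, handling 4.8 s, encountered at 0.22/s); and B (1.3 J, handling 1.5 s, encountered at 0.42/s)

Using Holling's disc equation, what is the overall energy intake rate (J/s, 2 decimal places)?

Energy encountered per unit search time: 0.171×2.5 + 0.22×1.9 + 0.42×1.3 = 1.392 J/s.
Handling time per unit search time: 0.171×4 + 0.22×4.8 + 0.42×1.5 = 2.37.
Rate = 1.392/(1 + 2.37) = 0.4129 J/s.

0.41 J/s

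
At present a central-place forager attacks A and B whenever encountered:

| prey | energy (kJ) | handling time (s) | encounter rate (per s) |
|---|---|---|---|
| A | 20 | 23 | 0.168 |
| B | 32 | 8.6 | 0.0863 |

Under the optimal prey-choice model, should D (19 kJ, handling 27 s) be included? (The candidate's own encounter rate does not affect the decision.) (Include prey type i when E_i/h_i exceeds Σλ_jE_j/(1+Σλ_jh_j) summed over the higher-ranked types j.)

No

Current rate: (0.168×20 + 0.0863×32)/(1 + 0.168×23 + 0.0863×8.6) = 1.092 kJ/s.
D: E/h = 19/27 = 0.7037 kJ/s.
Since 0.7037 < R, time spent handling D is better spent searching.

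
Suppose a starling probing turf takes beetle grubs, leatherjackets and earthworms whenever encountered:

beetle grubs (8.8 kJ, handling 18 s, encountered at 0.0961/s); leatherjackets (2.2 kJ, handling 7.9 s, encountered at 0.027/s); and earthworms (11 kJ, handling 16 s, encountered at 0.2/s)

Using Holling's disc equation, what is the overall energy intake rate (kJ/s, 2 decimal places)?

R = (0.0961×8.8 + 0.027×2.2 + 0.2×11) / (1 + 0.0961×18 + 0.027×7.9 + 0.2×16) = 3.105/6.143 = 0.5055 kJ/s.

0.51 kJ/s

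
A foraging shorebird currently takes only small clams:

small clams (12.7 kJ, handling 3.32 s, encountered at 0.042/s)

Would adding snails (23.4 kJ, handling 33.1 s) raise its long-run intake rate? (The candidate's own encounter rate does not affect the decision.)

On small clams alone, R = ΣλE/(1+Σλh) = 0.5334/1.139 = 0.4681 kJ/s.
Profitability of snails: 23.4/33.1 = 0.7069 kJ/s.
Since 0.7069 > R, including snails increases the long-run rate.

Yes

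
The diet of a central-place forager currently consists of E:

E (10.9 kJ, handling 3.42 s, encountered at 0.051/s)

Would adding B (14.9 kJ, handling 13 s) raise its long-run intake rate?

Yes

On E alone, R = ΣλE/(1+Σλh) = 0.5559/1.174 = 0.4733 kJ/s.
Profitability of B: 14.9/13 = 1.146 kJ/s.
1.146 > 0.4733, so adding B raises the average — include it.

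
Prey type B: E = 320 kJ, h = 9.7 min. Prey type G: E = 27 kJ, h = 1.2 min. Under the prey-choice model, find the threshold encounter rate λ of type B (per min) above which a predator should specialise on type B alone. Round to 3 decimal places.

0.221 per min

The zero-one rule: include type G iff E₂/h₂ > λE₁/(1+λh₁). Equality gives the switch point.
λE₁h₂ = E₂ + λE₂h₁ ⇒ λ = E₂/(E₁h₂ − E₂h₁) = 27/(384 − 261.9) = 0.2211 per min.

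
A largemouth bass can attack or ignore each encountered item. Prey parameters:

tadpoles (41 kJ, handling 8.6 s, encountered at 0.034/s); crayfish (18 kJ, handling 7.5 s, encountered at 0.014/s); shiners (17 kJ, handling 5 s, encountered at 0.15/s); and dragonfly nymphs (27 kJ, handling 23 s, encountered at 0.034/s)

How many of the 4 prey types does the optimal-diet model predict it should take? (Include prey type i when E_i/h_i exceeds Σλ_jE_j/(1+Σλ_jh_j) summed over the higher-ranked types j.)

3

Rank by E/h (kJ/s): tadpoles 4.77, shiners 3.4, crayfish 2.4, dragonfly nymphs 1.17. Include each in turn until the next type's E/h falls below the running intake rate.
Rate on top 1: 1.079. shiners: 3.4 > 1.079 → include.
Rate on top 2: 1.931. crayfish: 2.4 > 1.931 → include.
Rate on top 3: 1.954. dragonfly nymphs: 1.17 < 1.954 → exclude; stop.
Optimal diet: tadpoles, shiners, crayfish — 3 of 4 types.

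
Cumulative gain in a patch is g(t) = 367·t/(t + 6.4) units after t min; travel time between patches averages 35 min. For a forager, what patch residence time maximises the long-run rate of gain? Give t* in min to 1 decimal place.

Optimal t* satisfies g'(t*) = g(t*)/(T + t*).
g'(t) = 367·6.4/(t + 6.4)². Setting 367·6.4/(t+6.4)² = 367t/[(t+6.4)(35+t)] gives 6.4(35+t) = t(t+6.4), so t² = 6.4×35 = 224.
t* = √224 = 14.97 min.

15.0 min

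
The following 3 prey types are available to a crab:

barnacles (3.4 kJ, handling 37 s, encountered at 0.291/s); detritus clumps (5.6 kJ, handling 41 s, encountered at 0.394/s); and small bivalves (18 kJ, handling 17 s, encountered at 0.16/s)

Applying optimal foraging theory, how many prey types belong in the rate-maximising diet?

Profitabilities (E/h, kJ/s): small bivalves 1.06, detritus clumps 0.137, barnacles 0.0919. Add prey in this order while the next type's profitability exceeds the intake rate on those already taken.
Rate on top 1: 0.7742. detritus clumps: 0.137 < 0.7742 → exclude; stop.
Optimal diet: small bivalves — 1 of 3 types.

1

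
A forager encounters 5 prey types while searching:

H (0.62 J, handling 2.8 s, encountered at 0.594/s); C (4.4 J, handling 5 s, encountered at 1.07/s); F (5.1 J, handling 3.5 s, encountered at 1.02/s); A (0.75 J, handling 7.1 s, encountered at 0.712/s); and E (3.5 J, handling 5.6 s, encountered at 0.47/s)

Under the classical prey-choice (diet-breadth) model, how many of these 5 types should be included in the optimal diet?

Profitabilities (E/h, J/s): F 1.46, C 0.88, E 0.625, H 0.221, A 0.106. Add prey in this order while the next type's profitability exceeds the intake rate on those already taken.
Rate on top 1: 1.138. C: 0.88 < 1.138 → exclude; stop.
Optimal diet: F — 1 of 5 types.

1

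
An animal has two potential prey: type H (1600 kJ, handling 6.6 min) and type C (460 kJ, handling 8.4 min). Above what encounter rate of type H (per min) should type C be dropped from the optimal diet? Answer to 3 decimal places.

The zero-one rule: include type C iff E₂/h₂ > λE₁/(1+λh₁). Equality gives the switch point.
λE₁h₂ = E₂ + λE₂h₁ ⇒ λ = E₂/(E₁h₂ − E₂h₁) = 460/(1.344e+04 − 3036) = 0.04421 per min.

0.044 per min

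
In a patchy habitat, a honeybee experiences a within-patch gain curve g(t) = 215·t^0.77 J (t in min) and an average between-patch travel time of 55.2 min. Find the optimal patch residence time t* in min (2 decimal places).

Maximise g(t)/(T+t): set derivative to zero → g'(t)(T+t) = g(t).
g'(t) = 0.77·215·t^-0.23. Setting 0.77·215·t^-0.23 = 215·t^0.77/(55.2+t) gives 0.77(55.2+t) = t, so 0.23·t = 0.77×55.2.
t* = 0.77×55.2/0.23 = 184.8 min.

184.80 min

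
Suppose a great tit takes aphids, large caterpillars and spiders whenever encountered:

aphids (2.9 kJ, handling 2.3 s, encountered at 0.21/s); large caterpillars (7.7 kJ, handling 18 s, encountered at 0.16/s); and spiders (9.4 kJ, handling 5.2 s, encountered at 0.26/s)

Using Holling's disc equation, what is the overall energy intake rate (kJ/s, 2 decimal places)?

R = (0.21×2.9 + 0.16×7.7 + 0.26×9.4) / (1 + 0.21×2.3 + 0.16×18 + 0.26×5.2) = 4.285/5.715 = 0.7498 kJ/s.

0.75 kJ/s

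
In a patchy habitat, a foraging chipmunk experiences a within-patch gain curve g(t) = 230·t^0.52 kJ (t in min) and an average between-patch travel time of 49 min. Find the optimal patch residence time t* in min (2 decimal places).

By the marginal value theorem, leave when the instantaneous gain rate g'(t) equals the habitat-wide average g(t)/(T + t).
g'(t) = 0.52·230·t^-0.48. Setting 0.52·230·t^-0.48 = 230·t^0.52/(49+t) gives 0.52(49+t) = t, so 0.48·t = 0.52×49.
t* = 0.52×49/0.48 = 53.08 min.

53.08 min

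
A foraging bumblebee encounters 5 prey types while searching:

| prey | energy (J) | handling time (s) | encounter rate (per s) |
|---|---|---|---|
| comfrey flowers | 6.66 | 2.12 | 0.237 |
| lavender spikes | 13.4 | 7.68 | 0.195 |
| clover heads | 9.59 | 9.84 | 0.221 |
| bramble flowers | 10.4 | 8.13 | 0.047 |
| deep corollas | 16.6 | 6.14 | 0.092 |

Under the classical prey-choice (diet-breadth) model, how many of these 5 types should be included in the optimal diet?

Rank by E/h (J/s): comfrey flowers 3.14, deep corollas 2.7, lavender spikes 1.74, bramble flowers 1.28, clover heads 0.975. Include each in turn until the next type's E/h falls below the running intake rate.
Rate on top 1: 1.051. deep corollas: 2.7 > 1.051 → include.
Rate on top 2: 1.502. lavender spikes: 1.74 > 1.502 → include.
Rate on top 3: 1.604. bramble flowers: 1.28 < 1.604 → exclude; stop.
Optimal diet: comfrey flowers, deep corollas, lavender spikes — 3 of 5 types.

3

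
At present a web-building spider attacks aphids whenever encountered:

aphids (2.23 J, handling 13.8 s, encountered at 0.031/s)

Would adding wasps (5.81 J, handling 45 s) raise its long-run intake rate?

Yes

Current rate: (0.031×2.23)/(1 + 0.031×13.8) = 0.04842 J/s.
wasps: E/h = 5.81/45 = 0.1291 J/s.
Since 0.1291 > R, including wasps increases the long-run rate.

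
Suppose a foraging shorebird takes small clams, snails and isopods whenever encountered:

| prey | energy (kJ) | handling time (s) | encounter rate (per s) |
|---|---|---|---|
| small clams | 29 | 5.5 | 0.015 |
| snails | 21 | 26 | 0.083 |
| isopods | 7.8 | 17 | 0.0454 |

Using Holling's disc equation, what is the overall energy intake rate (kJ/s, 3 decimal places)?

R = Σλ_iE_i / (1 + Σλ_ih_i)
Numerator: 0.015×29 + 0.083×21 + 0.0454×7.8 = 2.532
Denominator: 1 + 0.015×5.5 + 0.083×26 + 0.0454×17 = 4.012
R = 2.532/4.012 = 0.6311 kJ/s

0.631 kJ/s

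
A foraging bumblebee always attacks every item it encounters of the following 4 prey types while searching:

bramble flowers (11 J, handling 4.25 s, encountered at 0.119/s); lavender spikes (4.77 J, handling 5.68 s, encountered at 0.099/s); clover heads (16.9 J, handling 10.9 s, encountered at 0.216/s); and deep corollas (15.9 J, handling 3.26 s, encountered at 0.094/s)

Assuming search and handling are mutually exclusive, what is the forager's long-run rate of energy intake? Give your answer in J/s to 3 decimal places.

1.465 J/s

R = Σλ_iE_i / (1 + Σλ_ih_i)
Numerator: 0.119×11 + 0.099×4.77 + 0.216×16.9 + 0.094×15.9 = 6.926
Denominator: 1 + 0.119×4.25 + 0.099×5.68 + 0.216×10.9 + 0.094×3.26 = 4.729
R = 6.926/4.729 = 1.465 J/s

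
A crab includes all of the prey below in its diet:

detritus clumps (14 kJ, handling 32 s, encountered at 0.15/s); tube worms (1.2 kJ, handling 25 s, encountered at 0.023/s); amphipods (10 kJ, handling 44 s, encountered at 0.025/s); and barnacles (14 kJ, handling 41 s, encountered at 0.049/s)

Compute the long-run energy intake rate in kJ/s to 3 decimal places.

0.323 kJ/s

R = (0.15×14 + 0.023×1.2 + 0.025×10 + 0.049×14) / (1 + 0.15×32 + 0.023×25 + 0.025×44 + 0.049×41) = 3.064/9.484 = 0.323 kJ/s.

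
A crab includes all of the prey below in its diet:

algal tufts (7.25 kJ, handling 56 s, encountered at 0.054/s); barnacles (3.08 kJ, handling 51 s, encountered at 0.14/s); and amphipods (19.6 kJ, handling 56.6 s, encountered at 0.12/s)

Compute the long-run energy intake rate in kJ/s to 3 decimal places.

0.177 kJ/s

Energy encountered per unit search time: 0.054×7.25 + 0.14×3.08 + 0.12×19.6 = 3.175 kJ/s.
Handling time per unit search time: 0.054×56 + 0.14×51 + 0.12×56.6 = 16.96.
Rate = 3.175/(1 + 16.96) = 0.1768 kJ/s.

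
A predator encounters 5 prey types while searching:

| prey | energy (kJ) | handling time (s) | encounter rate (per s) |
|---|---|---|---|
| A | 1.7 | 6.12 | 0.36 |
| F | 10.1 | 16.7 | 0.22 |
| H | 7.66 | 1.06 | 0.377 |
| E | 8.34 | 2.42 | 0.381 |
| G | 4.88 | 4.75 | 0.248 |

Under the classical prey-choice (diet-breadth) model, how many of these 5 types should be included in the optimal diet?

2

Rank by E/h (kJ/s): H 7.23, E 3.45, G 1.03, F 0.605, A 0.278. Include each in turn until the next type's E/h falls below the running intake rate.
Rate on top 1: 2.063. E: 3.45 > 2.063 → include.
Rate on top 2: 2.613. G: 1.03 < 2.613 → exclude; stop.
Optimal diet: H, E — 2 of 5 types.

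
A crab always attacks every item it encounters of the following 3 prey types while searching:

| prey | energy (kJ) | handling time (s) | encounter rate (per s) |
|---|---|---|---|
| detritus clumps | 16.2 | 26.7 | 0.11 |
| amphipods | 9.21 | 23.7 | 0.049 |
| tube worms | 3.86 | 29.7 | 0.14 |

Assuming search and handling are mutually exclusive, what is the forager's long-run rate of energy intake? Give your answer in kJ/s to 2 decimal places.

0.30 kJ/s

R = Σλ_iE_i / (1 + Σλ_ih_i)
Numerator: 0.11×16.2 + 0.049×9.21 + 0.14×3.86 = 2.774
Denominator: 1 + 0.11×26.7 + 0.049×23.7 + 0.14×29.7 = 9.256
R = 2.774/9.256 = 0.2997 kJ/s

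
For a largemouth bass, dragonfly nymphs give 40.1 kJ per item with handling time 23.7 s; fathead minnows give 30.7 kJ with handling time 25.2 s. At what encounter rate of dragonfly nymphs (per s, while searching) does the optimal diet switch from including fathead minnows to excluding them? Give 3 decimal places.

The zero-one rule: include fathead minnows iff E₂/h₂ > λE₁/(1+λh₁). Equality gives the switch point.
λE₁h₂ = E₂ + λE₂h₁ ⇒ λ = E₂/(E₁h₂ − E₂h₁) = 30.7/(1011 − 727.6) = 0.1085 per s.

0.109 per s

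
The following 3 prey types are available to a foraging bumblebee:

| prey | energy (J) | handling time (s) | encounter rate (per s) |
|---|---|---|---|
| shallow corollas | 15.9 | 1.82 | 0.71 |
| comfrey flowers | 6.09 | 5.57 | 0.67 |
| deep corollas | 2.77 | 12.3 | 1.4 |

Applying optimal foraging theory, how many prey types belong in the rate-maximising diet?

Profitabilities (E/h, J/s): shallow corollas 8.74, comfrey flowers 1.09, deep corollas 0.225. Add prey in this order while the next type's profitability exceeds the intake rate on those already taken.
Rate on top 1: 4.925. comfrey flowers: 1.09 < 4.925 → exclude; stop.
Optimal diet: shallow corollas — 1 of 3 types.

1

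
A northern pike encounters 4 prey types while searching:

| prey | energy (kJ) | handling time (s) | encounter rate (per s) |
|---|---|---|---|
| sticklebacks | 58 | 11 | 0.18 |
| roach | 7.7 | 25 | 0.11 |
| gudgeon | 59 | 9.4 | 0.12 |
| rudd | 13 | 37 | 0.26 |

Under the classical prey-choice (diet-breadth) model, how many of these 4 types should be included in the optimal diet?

2

Profitabilities (E/h, kJ/s): gudgeon 6.28, sticklebacks 5.27, rudd 0.351, roach 0.308. Add prey in this order while the next type's profitability exceeds the intake rate on those already taken.
Rate on top 1: 3.327. sticklebacks: 5.27 > 3.327 → include.
Rate on top 2: 4.265. rudd: 0.351 < 4.265 → exclude; stop.
Optimal diet: gudgeon, sticklebacks — 2 of 4 types.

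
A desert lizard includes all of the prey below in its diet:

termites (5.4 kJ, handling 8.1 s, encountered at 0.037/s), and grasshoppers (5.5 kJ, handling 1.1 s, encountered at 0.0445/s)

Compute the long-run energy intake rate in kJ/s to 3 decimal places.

0.330 kJ/s

Energy encountered per unit search time: 0.037×5.4 + 0.0445×5.5 = 0.4446 kJ/s.
Handling time per unit search time: 0.037×8.1 + 0.0445×1.1 = 0.3486.
Rate = 0.4446/(1 + 0.3486) = 0.3296 kJ/s.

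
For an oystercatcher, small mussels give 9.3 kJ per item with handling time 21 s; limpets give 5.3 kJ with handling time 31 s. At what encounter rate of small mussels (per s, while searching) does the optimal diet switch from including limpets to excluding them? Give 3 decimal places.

Drop limpets once their profitability E₂/h₂ falls below the rate achievable on small mussels alone: E₂/h₂ = λE₁/(1 + λh₁).
Solve for λ: λE₁h₂ = E₂(1 + λh₁) → λ(E₁h₂ − E₂h₁) = E₂ → λ = E₂/(E₁h₂ − E₂h₁).
λ = 5.3/(9.3×31 − 5.3×21) = 5.3/177 = 0.02994 per s.

0.030 per s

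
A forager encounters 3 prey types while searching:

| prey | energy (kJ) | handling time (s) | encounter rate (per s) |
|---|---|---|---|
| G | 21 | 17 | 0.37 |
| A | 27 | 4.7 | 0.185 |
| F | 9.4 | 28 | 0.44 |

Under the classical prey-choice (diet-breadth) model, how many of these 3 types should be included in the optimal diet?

Rank by E/h (kJ/s): A 5.74, G 1.24, F 0.336. Include each in turn until the next type's E/h falls below the running intake rate.
Rate on top 1: 2.672. G: 1.24 < 2.672 → exclude; stop.
Optimal diet: A — 1 of 3 types.

1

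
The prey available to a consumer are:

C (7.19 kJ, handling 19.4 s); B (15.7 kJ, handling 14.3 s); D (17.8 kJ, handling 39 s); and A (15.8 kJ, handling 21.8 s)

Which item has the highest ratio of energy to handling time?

In descending order of E/h:
B: 15.7/14.3 = 1.1 kJ/s
A: 15.8/21.8 = 0.725 kJ/s
D: 17.8/39 = 0.456 kJ/s
C: 7.19/19.4 = 0.371 kJ/s

B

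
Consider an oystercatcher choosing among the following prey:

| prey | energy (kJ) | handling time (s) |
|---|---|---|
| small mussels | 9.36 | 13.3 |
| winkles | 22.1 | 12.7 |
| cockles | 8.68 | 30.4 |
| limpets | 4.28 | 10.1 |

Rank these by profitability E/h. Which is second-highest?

small mussels

Profitability E/h (kJ/s): small mussels = 9.36/13.3 = 0.704, winkles = 22.1/12.7 = 1.74, cockles = 8.68/30.4 = 0.286, limpets = 4.28/10.1 = 0.424.
Ranked: winkles > small mussels > limpets > cockles.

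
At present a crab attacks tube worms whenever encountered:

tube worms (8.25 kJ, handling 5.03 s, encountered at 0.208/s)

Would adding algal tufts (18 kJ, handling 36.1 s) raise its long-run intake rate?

No

Current rate: (0.208×8.25)/(1 + 0.208×5.03) = 0.8386 kJ/s.
algal tufts: E/h = 18/36.1 = 0.4986 kJ/s.
Since 0.4986 < R, time spent handling algal tufts is better spent searching.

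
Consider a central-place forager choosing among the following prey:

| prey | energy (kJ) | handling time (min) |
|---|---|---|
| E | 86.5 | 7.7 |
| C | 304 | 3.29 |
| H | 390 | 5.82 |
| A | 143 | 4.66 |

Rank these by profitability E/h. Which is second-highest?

In descending order of E/h:
C: 304/3.29 = 92.4 kJ/min
H: 390/5.82 = 67 kJ/min
A: 143/4.66 = 30.7 kJ/min
E: 86.5/7.7 = 11.2 kJ/min

H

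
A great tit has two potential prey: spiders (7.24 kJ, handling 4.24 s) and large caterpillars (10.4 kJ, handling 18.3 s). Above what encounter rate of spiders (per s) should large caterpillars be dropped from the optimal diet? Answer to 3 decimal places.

0.118 per s

The zero-one rule: include large caterpillars iff E₂/h₂ > λE₁/(1+λh₁). Equality gives the switch point.
λE₁h₂ = E₂ + λE₂h₁ ⇒ λ = E₂/(E₁h₂ − E₂h₁) = 10.4/(132.5 − 44.1) = 0.1177 per s.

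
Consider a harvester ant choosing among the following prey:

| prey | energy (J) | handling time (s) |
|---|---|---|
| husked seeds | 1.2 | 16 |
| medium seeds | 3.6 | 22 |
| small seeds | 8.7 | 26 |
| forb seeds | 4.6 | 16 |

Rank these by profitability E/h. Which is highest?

small seeds

In descending order of E/h:
small seeds: 8.7/26 = 0.335 J/s
forb seeds: 4.6/16 = 0.287 J/s
medium seeds: 3.6/22 = 0.164 J/s
husked seeds: 1.2/16 = 0.075 J/s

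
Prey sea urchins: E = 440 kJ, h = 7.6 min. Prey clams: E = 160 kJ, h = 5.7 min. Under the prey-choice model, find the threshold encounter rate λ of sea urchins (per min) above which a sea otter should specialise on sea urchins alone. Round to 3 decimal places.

0.124 per min

Drop clams once their profitability E₂/h₂ falls below the rate achievable on sea urchins alone: E₂/h₂ = λE₁/(1 + λh₁).
Solve for λ: λE₁h₂ = E₂(1 + λh₁) → λ(E₁h₂ − E₂h₁) = E₂ → λ = E₂/(E₁h₂ − E₂h₁).
λ = 160/(440×5.7 − 160×7.6) = 160/1292 = 0.1238 per min.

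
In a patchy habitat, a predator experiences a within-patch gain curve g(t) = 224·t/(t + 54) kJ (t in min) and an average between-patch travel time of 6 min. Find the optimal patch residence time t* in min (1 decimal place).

18.0 min

Maximise g(t)/(T+t): set derivative to zero → g'(t)(T+t) = g(t).
g'(t) = 224·54/(t + 54)². Setting 224·54/(t+54)² = 224t/[(t+54)(6+t)] gives 54(6+t) = t(t+54), so t² = 54×6 = 324.
t* = √324 = 18 min.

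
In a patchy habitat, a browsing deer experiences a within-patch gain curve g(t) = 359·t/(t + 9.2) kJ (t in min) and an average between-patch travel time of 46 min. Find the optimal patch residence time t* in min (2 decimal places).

Maximise g(t)/(T+t): set derivative to zero → g'(t)(T+t) = g(t).
g'(t) = 359·9.2/(t + 9.2)². Setting 359·9.2/(t+9.2)² = 359t/[(t+9.2)(46+t)] gives 9.2(46+t) = t(t+9.2), so t² = 9.2×46 = 423.2.
t* = √423.2 = 20.57 min.

20.57 min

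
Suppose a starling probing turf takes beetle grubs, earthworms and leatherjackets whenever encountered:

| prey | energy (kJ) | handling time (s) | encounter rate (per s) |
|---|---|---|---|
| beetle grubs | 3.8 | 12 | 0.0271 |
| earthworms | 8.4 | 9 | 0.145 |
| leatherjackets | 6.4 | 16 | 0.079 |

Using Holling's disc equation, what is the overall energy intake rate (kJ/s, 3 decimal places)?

R = Σλ_iE_i / (1 + Σλ_ih_i)
Numerator: 0.0271×3.8 + 0.145×8.4 + 0.079×6.4 = 1.827
Denominator: 1 + 0.0271×12 + 0.145×9 + 0.079×16 = 3.894
R = 1.827/3.894 = 0.4691 kJ/s

0.469 kJ/s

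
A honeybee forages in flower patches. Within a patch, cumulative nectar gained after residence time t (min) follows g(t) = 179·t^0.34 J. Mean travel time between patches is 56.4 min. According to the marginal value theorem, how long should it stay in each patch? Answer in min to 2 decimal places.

29.05 min

Optimal t* satisfies g'(t*) = g(t*)/(T + t*).
g'(t) = 0.34·179·t^-0.66. Setting 0.34·179·t^-0.66 = 179·t^0.34/(56.4+t) gives 0.34(56.4+t) = t, so 0.66·t = 0.34×56.4.
t* = 0.34×56.4/0.66 = 29.05 min.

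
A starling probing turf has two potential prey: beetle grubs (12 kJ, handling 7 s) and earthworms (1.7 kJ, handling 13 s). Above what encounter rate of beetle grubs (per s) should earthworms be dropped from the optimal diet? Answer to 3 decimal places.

At the threshold, the rate on beetle grubs alone equals the profitability of earthworms: λ·12/(1 + λ·7) = 1.7/13 = 0.1308.
Rearranging, λ(12 − 0.1308×7) = 0.1308, so λ = 0.1308/11.08 = 0.0118 per s.

0.012 per s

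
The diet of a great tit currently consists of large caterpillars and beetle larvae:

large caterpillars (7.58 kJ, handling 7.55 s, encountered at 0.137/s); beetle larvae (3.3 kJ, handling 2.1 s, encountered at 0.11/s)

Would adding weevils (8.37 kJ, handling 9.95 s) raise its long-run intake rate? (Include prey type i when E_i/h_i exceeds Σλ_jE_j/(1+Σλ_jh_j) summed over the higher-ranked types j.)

Yes

Intake rate on the current diet: R = (0.137×7.58 + 0.11×3.3) / (1 + 0.137×7.55 + 0.11×2.1) = 1.401/2.265 = 0.6187 kJ/s.
Profitability of weevils: 8.37/9.95 = 0.8412 kJ/s.
Since 0.8412 > R, including weevils increases the long-run rate.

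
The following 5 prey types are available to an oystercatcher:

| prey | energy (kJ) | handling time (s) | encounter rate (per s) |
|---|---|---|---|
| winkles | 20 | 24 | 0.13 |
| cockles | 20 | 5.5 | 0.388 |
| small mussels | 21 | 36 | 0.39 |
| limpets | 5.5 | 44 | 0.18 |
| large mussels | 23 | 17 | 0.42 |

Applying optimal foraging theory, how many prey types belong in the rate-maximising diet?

Profitabilities (E/h, kJ/s): cockles 3.64, large mussels 1.35, winkles 0.833, small mussels 0.583, limpets 0.125. Add prey in this order while the next type's profitability exceeds the intake rate on those already taken.
Rate on top 1: 2.476. large mussels: 1.35 < 2.476 → exclude; stop.
Optimal diet: cockles — 1 of 5 types.

1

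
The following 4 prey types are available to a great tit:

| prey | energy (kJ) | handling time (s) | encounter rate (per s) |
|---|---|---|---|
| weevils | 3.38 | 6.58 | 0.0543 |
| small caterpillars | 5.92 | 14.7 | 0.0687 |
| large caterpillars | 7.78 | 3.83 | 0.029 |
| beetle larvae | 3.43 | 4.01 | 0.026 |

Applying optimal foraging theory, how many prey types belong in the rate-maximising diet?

4

Profitabilities (E/h, kJ/s): large caterpillars 2.03, beetle larvae 0.855, weevils 0.514, small caterpillars 0.403. Add prey in this order while the next type's profitability exceeds the intake rate on those already taken.
Rate on top 1: 0.2031. beetle larvae: 0.855 > 0.2031 → include.
Rate on top 2: 0.259. weevils: 0.514 > 0.259 → include.
Rate on top 3: 0.3169. small caterpillars: 0.403 > 0.3169 → include.
Optimal diet: large caterpillars, beetle larvae, weevils, small caterpillars — 4 of 4 types.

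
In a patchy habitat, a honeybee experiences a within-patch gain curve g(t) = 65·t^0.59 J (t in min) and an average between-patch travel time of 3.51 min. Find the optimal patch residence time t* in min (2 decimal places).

Maximise g(t)/(T+t): set derivative to zero → g'(t)(T+t) = g(t).
g'(t) = 0.59·65·t^-0.41. Setting 0.59·65·t^-0.41 = 65·t^0.59/(3.51+t) gives 0.59(3.51+t) = t, so 0.41·t = 0.59×3.51.
t* = 0.59×3.51/0.41 = 5.051 min.

5.05 min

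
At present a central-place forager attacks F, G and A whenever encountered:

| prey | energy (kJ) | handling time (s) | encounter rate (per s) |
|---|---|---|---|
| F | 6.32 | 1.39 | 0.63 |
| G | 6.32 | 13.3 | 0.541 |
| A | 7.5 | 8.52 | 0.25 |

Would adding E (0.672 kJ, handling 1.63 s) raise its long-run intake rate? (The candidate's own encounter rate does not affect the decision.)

No

Current rate: (0.63×6.32 + 0.541×6.32 + 0.25×7.5)/(1 + 0.63×1.39 + 0.541×13.3 + 0.25×8.52) = 0.8281 kJ/s.
Profitability of E: 0.672/1.63 = 0.4123 kJ/s.
Since 0.4123 < R, time spent handling E is better spent searching.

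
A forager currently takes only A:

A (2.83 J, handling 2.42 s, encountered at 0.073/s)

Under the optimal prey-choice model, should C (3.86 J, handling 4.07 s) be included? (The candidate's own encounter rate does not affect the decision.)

On A alone, R = ΣλE/(1+Σλh) = 0.2066/1.177 = 0.1756 J/s.
Profitability of C: 3.86/4.07 = 0.9484 J/s.
0.9484 > 0.1756, so adding C raises the average — include it.

Yes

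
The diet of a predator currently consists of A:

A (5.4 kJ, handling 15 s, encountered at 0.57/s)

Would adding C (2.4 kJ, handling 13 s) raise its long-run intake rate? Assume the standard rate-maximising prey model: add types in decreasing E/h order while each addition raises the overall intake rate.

Intake rate on the current diet: R = (0.57×5.4) / (1 + 0.57×15) = 3.078/9.55 = 0.3223 kJ/s.
C: E/h = 2.4/13 = 0.1846 kJ/s.
Since 0.1846 < R, time spent handling C is better spent searching.

No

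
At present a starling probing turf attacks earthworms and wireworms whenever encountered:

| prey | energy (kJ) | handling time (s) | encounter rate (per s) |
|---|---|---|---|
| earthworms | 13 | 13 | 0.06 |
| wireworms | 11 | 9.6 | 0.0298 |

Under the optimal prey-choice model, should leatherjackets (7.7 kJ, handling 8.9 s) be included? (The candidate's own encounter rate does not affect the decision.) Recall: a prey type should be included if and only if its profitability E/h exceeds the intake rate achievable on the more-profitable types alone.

Current rate: (0.06×13 + 0.0298×11)/(1 + 0.06×13 + 0.0298×9.6) = 0.5362 kJ/s.
leatherjackets: E/h = 7.7/8.9 = 0.8652 kJ/s.
Since 0.8652 > R, including leatherjackets increases the long-run rate.

Yes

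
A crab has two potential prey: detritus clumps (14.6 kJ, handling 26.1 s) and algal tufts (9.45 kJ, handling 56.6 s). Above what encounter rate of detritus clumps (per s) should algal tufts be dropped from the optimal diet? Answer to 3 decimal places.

0.016 per s

Drop algal tufts once their profitability E₂/h₂ falls below the rate achievable on detritus clumps alone: E₂/h₂ = λE₁/(1 + λh₁).
Solve for λ: λE₁h₂ = E₂(1 + λh₁) → λ(E₁h₂ − E₂h₁) = E₂ → λ = E₂/(E₁h₂ − E₂h₁).
λ = 9.45/(14.6×56.6 − 9.45×26.1) = 9.45/579.7 = 0.0163 per s.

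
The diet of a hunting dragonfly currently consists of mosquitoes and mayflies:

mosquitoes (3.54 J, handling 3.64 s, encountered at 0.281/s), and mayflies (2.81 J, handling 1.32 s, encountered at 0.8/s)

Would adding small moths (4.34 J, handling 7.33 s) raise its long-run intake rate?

Current rate: (0.281×3.54 + 0.8×2.81)/(1 + 0.281×3.64 + 0.8×1.32) = 1.053 J/s.
small moths: E/h = 4.34/7.33 = 0.5921 J/s.
Since 0.5921 < R, time spent handling small moths is better spent searching.

No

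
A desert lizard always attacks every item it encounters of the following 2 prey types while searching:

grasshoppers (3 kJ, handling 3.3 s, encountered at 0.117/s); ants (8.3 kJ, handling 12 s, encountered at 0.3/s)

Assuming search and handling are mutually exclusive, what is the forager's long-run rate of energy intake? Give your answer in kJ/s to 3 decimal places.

Energy encountered per unit search time: 0.117×3 + 0.3×8.3 = 2.841 kJ/s.
Handling time per unit search time: 0.117×3.3 + 0.3×12 = 3.986.
Rate = 2.841/(1 + 3.986) = 0.5698 kJ/s.

0.570 kJ/s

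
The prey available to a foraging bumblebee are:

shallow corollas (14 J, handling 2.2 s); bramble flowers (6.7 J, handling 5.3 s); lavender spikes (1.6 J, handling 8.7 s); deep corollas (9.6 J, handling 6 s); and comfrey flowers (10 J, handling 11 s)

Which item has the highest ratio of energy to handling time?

shallow corollas

In descending order of E/h:
shallow corollas: 14/2.2 = 6.36 J/s
deep corollas: 9.6/6 = 1.6 J/s
bramble flowers: 6.7/5.3 = 1.26 J/s
comfrey flowers: 10/11 = 0.909 J/s
lavender spikes: 1.6/8.7 = 0.184 J/s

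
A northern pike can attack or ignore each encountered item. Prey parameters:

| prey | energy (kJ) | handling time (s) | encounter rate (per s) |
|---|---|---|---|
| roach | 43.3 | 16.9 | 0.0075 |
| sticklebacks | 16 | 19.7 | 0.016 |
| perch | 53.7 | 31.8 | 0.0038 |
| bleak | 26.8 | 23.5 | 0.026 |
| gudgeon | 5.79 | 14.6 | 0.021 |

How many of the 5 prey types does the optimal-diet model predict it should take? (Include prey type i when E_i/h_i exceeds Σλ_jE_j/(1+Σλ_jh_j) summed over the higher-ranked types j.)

E/h in descending order: roach 2.56, perch 1.69, bleak 1.14, sticklebacks 0.812, gudgeon 0.397 kJ/s. The optimal diet is the largest prefix of this list for which every included type satisfies E_i/h_i > R on the types above it.
Rate on top 1: 0.2882. perch: 1.69 > 0.2882 → include.
Rate on top 2: 0.4239. bleak: 1.14 > 0.4239 → include.
Rate on top 3: 0.6594. sticklebacks: 0.812 > 0.6594 → include.
Rate on top 4: 0.6816. gudgeon: 0.397 < 0.6816 → exclude; stop.
Optimal diet: roach, perch, bleak, sticklebacks — 4 of 5 types.

4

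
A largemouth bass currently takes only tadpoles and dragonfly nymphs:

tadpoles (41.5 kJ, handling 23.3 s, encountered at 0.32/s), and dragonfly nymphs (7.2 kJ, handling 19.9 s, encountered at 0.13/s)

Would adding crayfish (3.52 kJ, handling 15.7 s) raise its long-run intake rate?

On tadpoles and dragonfly nymphs alone, R = ΣλE/(1+Σλh) = 14.22/11.04 = 1.287 kJ/s.
Profitability of crayfish: 3.52/15.7 = 0.2242 kJ/s.
0.2242 < 1.287, so adding crayfish would lower the average — exclude it.

No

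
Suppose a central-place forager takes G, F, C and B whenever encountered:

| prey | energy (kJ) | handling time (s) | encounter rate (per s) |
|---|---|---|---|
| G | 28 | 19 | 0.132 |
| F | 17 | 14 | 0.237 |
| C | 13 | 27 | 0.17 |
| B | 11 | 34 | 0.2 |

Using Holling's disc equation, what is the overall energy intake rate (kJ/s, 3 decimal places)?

R = (0.132×28 + 0.237×17 + 0.17×13 + 0.2×11) / (1 + 0.132×19 + 0.237×14 + 0.17×27 + 0.2×34) = 12.13/18.22 = 0.6662 kJ/s.

0.666 kJ/s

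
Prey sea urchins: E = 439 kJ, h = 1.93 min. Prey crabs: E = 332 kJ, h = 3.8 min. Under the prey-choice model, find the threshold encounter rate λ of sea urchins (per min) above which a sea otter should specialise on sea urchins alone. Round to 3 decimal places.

0.323 per min

At the threshold, the rate on sea urchins alone equals the profitability of crabs: λ·439/(1 + λ·1.93) = 332/3.8 = 87.37.
Rearranging, λ(439 − 87.37×1.93) = 87.37, so λ = 87.37/270.4 = 0.3231 per min.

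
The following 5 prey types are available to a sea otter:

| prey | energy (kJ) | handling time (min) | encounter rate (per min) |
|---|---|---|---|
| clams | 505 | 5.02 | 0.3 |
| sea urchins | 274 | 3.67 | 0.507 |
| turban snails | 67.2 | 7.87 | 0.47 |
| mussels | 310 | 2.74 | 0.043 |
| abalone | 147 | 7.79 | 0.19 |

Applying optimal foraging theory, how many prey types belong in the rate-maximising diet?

E/h in descending order: mussels 113, clams 101, sea urchins 74.7, abalone 18.9, turban snails 8.54 kJ/min. The optimal diet is the largest prefix of this list for which every included type satisfies E_i/h_i > R on the types above it.
Rate on top 1: 11.92. clams: 101 > 11.92 → include.
Rate on top 2: 62.82. sea urchins: 74.7 > 62.82 → include.
Rate on top 3: 67.73. abalone: 18.9 < 67.73 → exclude; stop.
Optimal diet: mussels, clams, sea urchins — 3 of 5 types.

3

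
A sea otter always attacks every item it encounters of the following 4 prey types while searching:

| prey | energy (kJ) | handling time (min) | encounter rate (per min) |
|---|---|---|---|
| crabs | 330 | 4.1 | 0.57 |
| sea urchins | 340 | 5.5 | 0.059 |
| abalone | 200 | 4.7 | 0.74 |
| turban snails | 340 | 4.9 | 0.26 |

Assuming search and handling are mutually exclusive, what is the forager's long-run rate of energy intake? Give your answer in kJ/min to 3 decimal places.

R = Σλ_iE_i / (1 + Σλ_ih_i)
Numerator: 0.57×330 + 0.059×340 + 0.74×200 + 0.26×340 = 444.6
Denominator: 1 + 0.57×4.1 + 0.059×5.5 + 0.74×4.7 + 0.26×4.9 = 8.413
R = 444.6/8.413 = 52.84 kJ/min

52.839 kJ/min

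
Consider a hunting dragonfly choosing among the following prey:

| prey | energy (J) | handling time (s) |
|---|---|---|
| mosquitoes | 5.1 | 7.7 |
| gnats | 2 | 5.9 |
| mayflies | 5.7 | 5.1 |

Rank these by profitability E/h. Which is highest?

Profitability E/h (J/s): mosquitoes = 5.1/7.7 = 0.662, gnats = 2/5.9 = 0.339, mayflies = 5.7/5.1 = 1.12.
Ranked: mayflies > mosquitoes > gnats.

mayflies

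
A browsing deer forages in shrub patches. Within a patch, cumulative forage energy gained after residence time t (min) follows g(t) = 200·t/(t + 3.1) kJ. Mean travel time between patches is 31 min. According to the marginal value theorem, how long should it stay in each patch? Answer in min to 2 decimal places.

9.80 min

Maximise g(t)/(T+t): set derivative to zero → g'(t)(T+t) = g(t).
g'(t) = 200·3.1/(t + 3.1)². Setting 200·3.1/(t+3.1)² = 200t/[(t+3.1)(31+t)] gives 3.1(31+t) = t(t+3.1), so t² = 3.1×31 = 96.1.
t* = √96.1 = 9.803 min.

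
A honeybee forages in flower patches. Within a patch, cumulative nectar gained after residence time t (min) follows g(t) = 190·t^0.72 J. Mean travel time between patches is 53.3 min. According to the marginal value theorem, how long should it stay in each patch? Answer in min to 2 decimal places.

Maximise g(t)/(T+t): set derivative to zero → g'(t)(T+t) = g(t).
g'(t) = 0.72·190·t^-0.28. Setting 0.72·190·t^-0.28 = 190·t^0.72/(53.3+t) gives 0.72(53.3+t) = t, so 0.28·t = 0.72×53.3.
t* = 0.72×53.3/0.28 = 137.1 min.

137.06 min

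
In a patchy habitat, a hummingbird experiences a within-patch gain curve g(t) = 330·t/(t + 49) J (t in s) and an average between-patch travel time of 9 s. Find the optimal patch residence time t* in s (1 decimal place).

21.0 s

Maximise g(t)/(T+t): set derivative to zero → g'(t)(T+t) = g(t).
g'(t) = 330·49/(t + 49)². Setting 330·49/(t+49)² = 330t/[(t+49)(9+t)] gives 49(9+t) = t(t+49), so t² = 49×9 = 441.
t* = √441 = 21 s.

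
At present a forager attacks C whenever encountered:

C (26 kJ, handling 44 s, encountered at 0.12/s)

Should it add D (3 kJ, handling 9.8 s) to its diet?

Intake rate on the current diet: R = (0.12×26) / (1 + 0.12×44) = 3.12/6.28 = 0.4968 kJ/s.
Profitability of D: 3/9.8 = 0.3061 kJ/s.
Since 0.3061 < R, time spent handling D is better spent searching.

No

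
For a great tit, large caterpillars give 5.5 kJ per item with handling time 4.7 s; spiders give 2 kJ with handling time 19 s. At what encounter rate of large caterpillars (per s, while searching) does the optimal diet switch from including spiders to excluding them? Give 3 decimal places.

0.021 per s

At the threshold, the rate on large caterpillars alone equals the profitability of spiders: λ·5.5/(1 + λ·4.7) = 2/19 = 0.1053.
Rearranging, λ(5.5 − 0.1053×4.7) = 0.1053, so λ = 0.1053/5.005 = 0.02103 per s.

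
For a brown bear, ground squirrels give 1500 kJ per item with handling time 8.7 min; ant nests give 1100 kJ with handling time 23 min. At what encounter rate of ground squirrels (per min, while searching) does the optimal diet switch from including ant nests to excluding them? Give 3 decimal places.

0.044 per min

Drop ant nests once their profitability E₂/h₂ falls below the rate achievable on ground squirrels alone: E₂/h₂ = λE₁/(1 + λh₁).
Solve for λ: λE₁h₂ = E₂(1 + λh₁) → λ(E₁h₂ − E₂h₁) = E₂ → λ = E₂/(E₁h₂ − E₂h₁).
λ = 1100/(1500×23 − 1100×8.7) = 1100/2.493e+04 = 0.04412 per min.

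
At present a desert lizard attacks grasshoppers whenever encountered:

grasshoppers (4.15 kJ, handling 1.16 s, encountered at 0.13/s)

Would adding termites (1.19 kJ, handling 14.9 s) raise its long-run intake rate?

No

On grasshoppers alone, R = ΣλE/(1+Σλh) = 0.5395/1.151 = 0.4688 kJ/s.
Profitability of termites: 1.19/14.9 = 0.07987 kJ/s.
Since 0.07987 < R, time spent handling termites is better spent searching.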